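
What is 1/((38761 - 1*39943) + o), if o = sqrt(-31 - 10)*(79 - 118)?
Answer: I/(3*(-394*I + 13*sqrt(41))) ≈ -0.00080987 + 0.0001711*I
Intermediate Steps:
o = -39*I*sqrt(41) (o = sqrt(-41)*(-39) = (I*sqrt(41))*(-39) = -39*I*sqrt(41) ≈ -249.72*I)
1/((38761 - 1*39943) + o) = 1/((38761 - 1*39943) - 39*I*sqrt(41)) = 1/((38761 - 39943) - 39*I*sqrt(41)) = 1/(-1182 - 39*I*sqrt(41))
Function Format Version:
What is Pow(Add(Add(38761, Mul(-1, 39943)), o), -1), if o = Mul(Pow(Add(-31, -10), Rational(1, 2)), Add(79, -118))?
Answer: Mul(Rational(1, 3), I, Pow(Add(Mul(-394, I), Mul(13, Pow(41, Rational(1, 2)))), -1)) ≈ Add(-0.00080987, Mul(0.00017110, I))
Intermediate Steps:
o = Mul(-39, I, Pow(41, Rational(1, 2))) (o = Mul(Pow(-41, Rational(1, 2)), -39) = Mul(Mul(I, Pow(41, Rational(1, 2))), -39) = Mul(-39, I, Pow(41, Rational(1, 2))) ≈ Mul(-249.72, I))
Pow(Add(Add(38761, Mul(-1, 39943)), o), -1) = Pow(Add(Add(38761, Mul(-1, 39943)), Mul(-39, I, Pow(41, Rational(1, 2)))), -1) = Pow(Add(Add(38761, -39943), Mul(-39, I, Pow(41, Rational(1, 2)))), -1) = Pow(Add(-1182, Mul(-39, I, Pow(41, Rational(1, 2)))), -1)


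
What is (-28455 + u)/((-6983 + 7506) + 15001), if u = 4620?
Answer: -23835/15524 ≈ -1.5354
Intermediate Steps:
(-28455 + u)/((-6983 + 7506) + 15001) = (-28455 + 4620)/((-6983 + 7506) + 15001) = -23835/(523 + 15001) = -23835/15524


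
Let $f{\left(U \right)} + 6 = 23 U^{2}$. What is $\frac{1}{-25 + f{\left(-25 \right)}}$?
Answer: $\frac{1}{14344} \approx 6.9716 \cdot 10^{-5}$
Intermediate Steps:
$f{\left(U \right)} = -6 + 23 U^{2}$
$\frac{1}{-25 + f{\left(-25 \right)}} = \frac{1}{-25 - \left(6 - 23 \left(-25\right)^{2}\right)} = \frac{1}{-25 + \left(-6 + 23 \cdot 625\right)} = \frac{1}{-25 + \left(-6 + 14375\right)} = \frac{1}{-25 + 14369} = \frac{1}{14344}$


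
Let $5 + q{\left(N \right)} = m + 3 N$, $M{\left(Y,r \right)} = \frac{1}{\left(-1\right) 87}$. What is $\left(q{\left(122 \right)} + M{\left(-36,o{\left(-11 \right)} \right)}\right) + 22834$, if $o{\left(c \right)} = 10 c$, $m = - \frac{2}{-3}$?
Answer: $\frac{672674}{29} \approx 23196.0$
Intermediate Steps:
$m = \frac{2}{3}$ ($m = \left(-2\right) \left(- \frac{1}{3}\right) = \frac{2}{3} \approx 0.66667$)
$M{\left(Y,r \right)} = - \frac{1}{87}$ ($M{\left(Y,r \right)} = \frac{1}{-87} = - \frac{1}{87}$)
$q{\left(N \right)} = - \frac{13}{3} + 3 N$ ($q{\left(N \right)} = -5 + \left(\frac{2}{3} + 3 N\right) = - \frac{13}{3} + 3 N$)
$\left(q{\left(122 \right)} + M{\left(-36,o{\left(-11 \right)} \right)}\right) + 22834 = \left(\left(- \frac{13}{3} + 3 \cdot 122\right) - \frac{1}{87}\right) + 22834 = \left(\left(- \frac{13}{3} + 366\right) - \frac{1}{87}\right) + 22834 = \left(\frac{1085}{3} - \frac{1}{87}\right) + 22834 = \frac{10488}{29} + 22834 = \frac{672674}{29}$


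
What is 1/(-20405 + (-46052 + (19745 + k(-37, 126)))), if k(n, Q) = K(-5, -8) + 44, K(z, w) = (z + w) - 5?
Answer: -1/46686 ≈ -2.1420e-5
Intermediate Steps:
K(z, w) = -5 + w + z (K(z, w) = (w + z) - 5 = -5 + w + z)
k(n, Q) = 26 (k(n, Q) = (-5 - 8 - 5) + 44 = -18 + 44 = 26)
1/(-20405 + (-46052 + (19745 + k(-37, 126)))) = 1/(-20405 + (-46052 + (19745 + 26))) = 1/(-20405 + (-46052 + 19771)) = 1/(-20405 - 26281) = 1/(-46686) = -1/46686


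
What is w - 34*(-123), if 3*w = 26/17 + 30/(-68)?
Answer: 426601/102 ≈ 4182.4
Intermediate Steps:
w = 37/102 (w = (26/17 + 30/(-68))/3 = (26*(1/17) + 30*(-1/68))/3 = (26/17 - 15/34)/3 = (1/3)*(37/34) = 37/102 ≈ 0.36275)
w - 34*(-123) = 37/102 - 34*(-123) = 37/102 + 4182 = 426601/102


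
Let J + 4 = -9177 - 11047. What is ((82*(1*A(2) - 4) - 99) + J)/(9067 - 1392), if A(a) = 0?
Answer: -4131/1535 ≈ -2.6912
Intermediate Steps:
J = -20228 (J = -4 + (-9177 - 11047) = -4 - 20224 = -20228)
((82*(1*A(2) - 4) - 99) + J)/(9067 - 1392) = ((82*(1*0 - 4) - 99) - 20228)/(9067 - 1392) = ((82*(0 - 4) - 99) - 20228)/7675 = ((82*(-4) - 99) - 20228)*(1/7675) = ((-328 - 99) - 20228)*(1/7675) = (-427 - 20228)*(1/7675) = -20655*1/7675 = -4131/1535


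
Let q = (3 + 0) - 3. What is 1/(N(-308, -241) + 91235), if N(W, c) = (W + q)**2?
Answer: 1/186099 ≈ 5.3735e-6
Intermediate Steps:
q = 0 (q = 3 - 3 = 0)
N(W, c) = W**2 (N(W, c) = (W + 0)**2 = W**2)
1/(N(-308, -241) + 91235) = 1/((-308)**2 + 91235) = 1/(94864 + 91235) = 1/186099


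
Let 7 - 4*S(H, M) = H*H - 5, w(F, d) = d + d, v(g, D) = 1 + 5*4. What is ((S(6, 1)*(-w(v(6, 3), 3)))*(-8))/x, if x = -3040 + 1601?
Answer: 288/1439 ≈ 0.20014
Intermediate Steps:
v(g, D) = 21 (v(g, D) = 1 + 20 = 21)
w(F, d) = 2*d
S(H, M) = 3 - H**2/4 (S(H, M) = 7/4 - (H*H - 5)/4 = 7/4 - (H**2 - 5)/4 = 7/4 - (-5 + H**2)/4 = 7/4 + (5/4 - H**2/4) = 3 - H**2/4)
x = -1439
((S(6, 1)*(-w(v(6, 3), 3)))*(-8))/x = (((3 - 1/4*6**2)*(-2*3))*(-8))/(-1439) = (((3 - 1/4*36)*(-1*6))*(-8))*(-1/1439) = (((3 - 9)*(-6))*(-8))*(-1/1439) = (-6*(-6)*(-8))*(-1/1439) = (36*(-8))*(-1/1439) = -288*(-1/1439) = 288/1439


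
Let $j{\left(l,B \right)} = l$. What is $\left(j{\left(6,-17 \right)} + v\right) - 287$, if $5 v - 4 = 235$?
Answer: $- \frac{1166}{5} \approx -233.2$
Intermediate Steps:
$v = \frac{239}{5}$ ($v = \frac{4}{5} + \frac{1}{5} \cdot 235 = \frac{4}{5} + 47 = \frac{239}{5} \approx 47.8$)
$\left(j{\left(6,-17 \right)} + v\right) - 287 = \left(6 + \frac{239}{5}\right) - 287 = \frac{269}{5} - 287 = - \frac{1166}{5}$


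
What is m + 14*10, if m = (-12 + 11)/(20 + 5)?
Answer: 3499/25 ≈ 139.96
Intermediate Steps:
m = -1/25 ≈ -0.040000
m + 14*10 = -1/25 + 14*10 = -1/25 + 140 = 3499/25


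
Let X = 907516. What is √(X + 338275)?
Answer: √1245791 ≈ 1116.2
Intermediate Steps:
√(X + 338275) = √(907516 + 338275) = √1245791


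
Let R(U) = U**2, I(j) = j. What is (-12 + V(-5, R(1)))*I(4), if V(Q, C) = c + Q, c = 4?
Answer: -52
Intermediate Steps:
V(Q, C) = 4 + Q
(-12 + V(-5, R(1)))*I(4) = (-12 + (4 - 5))*4 = (-12 - 1)*4 = -13*4 = -52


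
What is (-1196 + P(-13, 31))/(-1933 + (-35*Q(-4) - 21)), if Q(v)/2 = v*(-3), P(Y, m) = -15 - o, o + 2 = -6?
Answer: 1203/2794 ≈ 0.43057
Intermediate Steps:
o = -8 (o = -2 - 6 = -8)
P(Y, m) = -7 (P(Y, m) = -15 - 1*(-8) = -15 + 8 = -7)
Q(v) = -6*v (Q(v) = 2*(v*(-3)) = 2*(-3*v) = -6*v)
(-1196 + P(-13, 31))/(-1933 + (-35*Q(-4) - 21)) = (-1196 - 7)/(-1933 + (-(-210)*(-4) - 21)) = -1203/(-1933 + (-35*24 - 21)) = -1203/(-1933 + (-840 - 21)) = -1203/(-1933 - 861) = -1203/(-2794) = -1203*(-1/2794) = 1203/2794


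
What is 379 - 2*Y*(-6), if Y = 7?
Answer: 463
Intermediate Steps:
379 - 2*Y*(-6) = 379 - 2*7*(-6) = 379 - 14*(-6) = 379 - 1*(-84) = 379 + 84 = 463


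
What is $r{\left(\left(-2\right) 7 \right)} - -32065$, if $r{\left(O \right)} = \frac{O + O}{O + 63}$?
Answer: $\frac{224451}{7} \approx 32064.0$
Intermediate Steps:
$r{\left(O \right)} = \frac{2 O}{63 + O}$
$r{\left(\left(-2\right) 7 \right)} - -32065 = \frac{2 \left(\left(-2\right) 7\right)}{63 - 14} - -32065 = 2 \left(-14\right) \frac{1}{63 - 14} + 32065 = 2 \left(-14\right) \frac{1}{49} + 32065 = - \frac{4}{7} + 32065 = \frac{224451}{7}$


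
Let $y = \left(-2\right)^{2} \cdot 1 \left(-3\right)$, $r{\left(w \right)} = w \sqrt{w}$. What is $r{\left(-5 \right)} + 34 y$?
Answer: $-408 - 5 i \sqrt{5} \approx -408.0 - 11.18 i$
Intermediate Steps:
$r{\left(w \right)} = w^{\frac{3}{2}}$
$y = -12$ ($y = 4 \cdot 1 \left(-3\right) = 4 \left(-3\right) = -12$)
$r{\left(-5 \right)} + 34 y = \left(-5\right)^{\frac{3}{2}} + 34 \left(-12\right) = - 5 i \sqrt{5} - 408 = -408 - 5 i \sqrt{5}$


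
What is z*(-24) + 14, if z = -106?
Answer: 2558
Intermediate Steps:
z*(-24) + 14 = -106*(-24) + 14 = 2544 + 14 = 2558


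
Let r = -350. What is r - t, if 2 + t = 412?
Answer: -760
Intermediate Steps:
t = 410 (t = -2 + 412 = 410)
r - t = -350 - 1*410 = -350 - 410 = -760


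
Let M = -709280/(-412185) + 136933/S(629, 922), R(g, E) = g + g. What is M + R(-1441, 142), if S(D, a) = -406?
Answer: -107689626389/33469422 ≈ -3217.6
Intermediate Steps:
R(g, E) = 2*g
M = -11230752185/33469422 (M = -709280/(-412185) + 136933/(-406) = -709280*(-1/412185) + 136933*(-1/406) = 141856/82437 - 136933/406 = -11230752185/33469422 ≈ -335.55)
M + R(-1441, 142) = -11230752185/33469422 + 2*(-1441) = -11230752185/33469422 - 2882 = -107689626389/33469422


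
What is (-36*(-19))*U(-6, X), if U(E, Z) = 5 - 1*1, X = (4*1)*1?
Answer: 2736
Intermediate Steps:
X = 4 (X = 4*1 = 4)
U(E, Z) = 4 (U(E, Z) = 5 - 1 = 4)
(-36*(-19))*U(-6, X) = -36*(-19)*4 = 684*4 = 2736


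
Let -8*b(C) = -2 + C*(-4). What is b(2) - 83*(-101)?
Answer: 33537/4 ≈ 8384.3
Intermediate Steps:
b(C) = ¼ + C/2 (b(C) = -(-2 + C*(-4))/8 = -(-2 - 4*C)/8 = ¼ + C/2)
b(2) - 83*(-101) = (¼ + (½)*2) - 83*(-101) = (¼ + 1) + 8383 = 5/4 + 8383 = 33537/4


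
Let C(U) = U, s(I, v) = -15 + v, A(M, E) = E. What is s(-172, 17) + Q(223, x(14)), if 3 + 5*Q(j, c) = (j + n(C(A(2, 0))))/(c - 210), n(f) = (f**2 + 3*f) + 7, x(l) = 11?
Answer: 1163/995 ≈ 1.1688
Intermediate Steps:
n(f) = 7 + f**2 + 3*f
Q(j, c) = -3/5 + (7 + j)/(5*(-210 + c)) (Q(j, c) = -3/5 + ((j + (7 + 0**2 + 3*0))/(c - 210))/5 = -3/5 + ((j + (7 + 0 + 0))/(-210 + c))/5 = -3/5 + ((j + 7)/(-210 + c))/5 = -3/5 + ((7 + j)/(-210 + c))/5 = -3/5 + (7 + j)/(5*(-210 + c)))
s(-172, 17) + Q(223, x(14)) = (-15 + 17) + (637 + 223 - 3*11)/(5*(-210 + 11)) = 2 + (1/5)*(637 + 223 - 33)/(-199) = 2 + (1/5)*(-1/199)*827 = 2 - 827/995 = 1163/995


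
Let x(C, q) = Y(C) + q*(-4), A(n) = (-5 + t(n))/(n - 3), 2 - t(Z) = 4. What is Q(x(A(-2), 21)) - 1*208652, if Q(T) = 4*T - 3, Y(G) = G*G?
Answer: -5224579/25 ≈ -2.0898e+5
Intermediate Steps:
t(Z) = -2 (t(Z) = 2 - 1*4 = 2 - 4 = -2)
Y(G) = G²
A(n) = -7/(-3 + n) (A(n) = (-5 - 2)/(n - 3) = -7/(-3 + n))
x(C, q) = C² - 4*q (x(C, q) = C² + q*(-4) = C² - 4*q)
Q(T) = -3 + 4*T
Q(x(A(-2), 21)) - 1*208652 = (-3 + 4*((-7/(-3 - 2))² - 4*21)) - 1*208652 = (-3 + 4*((-7/(-5))² - 84)) - 208652 = (-3 + 4*((-7*(-⅕))² - 84)) - 208652 = (-3 + 4*((7/5)² - 84)) - 208652 = (-3 + 4*(49/25 - 84)) - 208652 = (-3 + 4*(-2051/25)) - 208652 = (-3 - 8204/25) - 208652 = -8279/25 - 208652 = -5224579/25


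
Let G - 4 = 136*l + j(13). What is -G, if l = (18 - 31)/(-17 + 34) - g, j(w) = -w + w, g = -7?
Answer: -852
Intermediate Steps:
j(w) = 0
l = 106/17 (l = (18 - 31)/(-17 + 34) - 1*(-7) = -13/17 + 7 = 106/17 ≈ 6.2353)
G = 852 (G = 4 + (136*(106/17) + 0) = 4 + (848 + 0) = 4 + 848 = 852)
-G = -1*852 = -852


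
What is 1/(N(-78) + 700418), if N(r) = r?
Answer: 1/700340 ≈ 1.4279e-6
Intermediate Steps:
1/(N(-78) + 700418) = 1/(-78 + 700418) = 1/700340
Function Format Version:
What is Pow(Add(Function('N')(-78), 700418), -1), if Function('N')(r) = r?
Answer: Rational(1, 700340) ≈ 1.4279e-6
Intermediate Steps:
Pow(Add(Function('N')(-78), 700418), -1) = Pow(Add(-78, 700418), -1) = Pow(700340, -1) = Rational(1, 700340)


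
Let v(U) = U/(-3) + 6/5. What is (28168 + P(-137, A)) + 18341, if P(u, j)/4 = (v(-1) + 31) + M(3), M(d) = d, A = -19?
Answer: 699767/15 ≈ 46651.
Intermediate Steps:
v(U) = 6/5 - U/3 (v(U) = U*(-1/3) + 6*(1/5) = -U/3 + 6/5 = 6/5 - U/3)
P(u, j) = 2132/15 (P(u, j) = 4*(((6/5 - 1/3*(-1)) + 31) + 3) = 4*(((6/5 + 1/3) + 31) + 3) = 4*((23/15 + 31) + 3) = 4*(488/15 + 3) = 4*(533/15) = 2132/15)
(28168 + P(-137, A)) + 18341 = (28168 + 2132/15) + 18341 = 424652/15 + 18341 = 699767/15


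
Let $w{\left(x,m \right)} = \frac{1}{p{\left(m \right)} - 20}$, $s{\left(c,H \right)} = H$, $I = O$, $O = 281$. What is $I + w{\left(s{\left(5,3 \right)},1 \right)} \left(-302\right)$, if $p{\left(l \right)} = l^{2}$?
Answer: $\frac{5641}{19} \approx 296.89$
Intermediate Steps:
$I = 281$
$w{\left(x,m \right)} = \frac{1}{-20 + m^{2}}$ ($w{\left(x,m \right)} = \frac{1}{m^{2} - 20} = \frac{1}{-20 + m^{2}}$)
$I + w{\left(s{\left(5,3 \right)},1 \right)} \left(-302\right) = 281 + \frac{1}{-20 + 1^{2}} \left(-302\right) = 281 + \frac{1}{-20 + 1} \left(-302\right) = 281 + \frac{1}{-19} \left(-302\right) = 281 - - \frac{302}{19} = 281 + \frac{302}{19} = \frac{5641}{19}$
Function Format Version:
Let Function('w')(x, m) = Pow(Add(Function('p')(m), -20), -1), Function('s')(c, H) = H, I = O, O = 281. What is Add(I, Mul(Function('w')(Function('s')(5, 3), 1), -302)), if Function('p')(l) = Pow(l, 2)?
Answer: Rational(5641, 19) ≈ 296.89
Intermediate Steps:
I = 281
Function('w')(x, m) = Pow(Add(-20, Pow(m, 2)), -1) (Function('w')(x, m) = Pow(Add(Pow(m, 2), -20), -1) = Pow(Add(-20, Pow(m, 2)), -1))
Add(I, Mul(Function('w')(Function('s')(5, 3), 1), -302)) = Add(281, Mul(Pow(Add(-20, Pow(1, 2)), -1), -302)) = Add(281, Mul(Pow(Add(-20, 1), -1), -302)) = Add(281, Mul(Pow(-19, -1), -302)) = Add(281, Mul(Rational(-1, 19), -302)) = Add(281, Rational(302, 19)) = Rational(5641, 19)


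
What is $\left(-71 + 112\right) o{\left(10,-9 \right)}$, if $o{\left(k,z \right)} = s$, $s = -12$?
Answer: $-492$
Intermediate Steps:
$o{\left(k,z \right)} = -12$
$\left(-71 + 112\right) o{\left(10,-9 \right)} = \left(-71 + 112\right) \left(-12\right) = 41 \left(-12\right) = -492$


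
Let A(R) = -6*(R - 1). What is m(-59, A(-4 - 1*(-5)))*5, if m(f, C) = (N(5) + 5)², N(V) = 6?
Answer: 605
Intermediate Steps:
A(R) = 6 - 6*R (A(R) = -6*(-1 + R) = 6 - 6*R)
m(f, C) = 121 (m(f, C) = (6 + 5)² = 11² = 121)
m(-59, A(-4 - 1*(-5)))*5 = 121*5 = 605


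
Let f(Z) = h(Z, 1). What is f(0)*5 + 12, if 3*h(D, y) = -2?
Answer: 26/3 ≈ 8.6667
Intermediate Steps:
h(D, y) = -⅔ (h(D, y) = (⅓)*(-2) = -⅔)
f(Z) = -⅔
f(0)*5 + 12 = -⅔*5 + 12 = -10/3 + 12 = 26/3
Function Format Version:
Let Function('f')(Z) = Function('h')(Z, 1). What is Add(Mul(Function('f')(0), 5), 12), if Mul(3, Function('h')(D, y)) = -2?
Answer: Rational(26, 3) ≈ 8.6667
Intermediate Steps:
Function('h')(D, y) = Rational(-2, 3) (Function('h')(D, y) = Mul(Rational(1, 3), -2) = Rational(-2, 3))
Function('f')(Z) = Rational(-2, 3)
Add(Mul(Function('f')(0), 5), 12) = Add(Mul(Rational(-2, 3), 5), 12) = Add(Rational(-10, 3), 12) = Rational(26, 3)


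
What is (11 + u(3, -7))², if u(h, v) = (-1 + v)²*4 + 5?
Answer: 73984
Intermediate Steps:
u(h, v) = 5 + 4*(-1 + v)² (u(h, v) = 4*(-1 + v)² + 5 = 5 + 4*(-1 + v)²)
(11 + u(3, -7))² = (11 + (5 + 4*(-1 - 7)²))² = (11 + (5 + 4*(-8)²))² = (11 + (5 + 4*64))² = (11 + (5 + 256))² = (11 + 261)² = 272² = 73984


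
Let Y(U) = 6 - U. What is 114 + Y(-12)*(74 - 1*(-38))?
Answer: 2130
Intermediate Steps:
114 + Y(-12)*(74 - 1*(-38)) = 114 + (6 - 1*(-12))*(74 - 1*(-38)) = 114 + (6 + 12)*(74 + 38) = 114 + 18*112 = 114 + 2016 = 2130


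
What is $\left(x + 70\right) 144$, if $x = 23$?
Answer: $13392$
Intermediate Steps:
$\left(x + 70\right) 144 = \left(23 + 70\right) 144 = 93 \cdot 144 = 13392$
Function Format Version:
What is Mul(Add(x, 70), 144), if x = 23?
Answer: 13392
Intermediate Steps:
Mul(Add(x, 70), 144) = Mul(Add(23, 70), 144) = Mul(93, 144) = 13392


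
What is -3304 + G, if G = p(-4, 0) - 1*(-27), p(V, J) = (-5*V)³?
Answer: 4723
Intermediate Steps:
p(V, J) = -125*V³
G = 8027 (G = -125*(-4)³ - 1*(-27) = -125*(-64) + 27 = 8000 + 27 = 8027)
-3304 + G = -3304 + 8027 = 4723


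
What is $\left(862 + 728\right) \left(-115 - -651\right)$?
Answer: $852240$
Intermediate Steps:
$\left(862 + 728\right) \left(-115 - -651\right) = 1590 \left(-115 + 651\right) = 1590 \cdot 536 = 852240$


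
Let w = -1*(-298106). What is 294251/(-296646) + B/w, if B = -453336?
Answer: -111099149831/44215976238 ≈ -2.5126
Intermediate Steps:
w = 298106
294251/(-296646) + B/w = 294251/(-296646) - 453336/298106 = 294251*(-1/296646) - 453336*1/298106 = -294251/296646 - 226668/149053 = -111099149831/44215976238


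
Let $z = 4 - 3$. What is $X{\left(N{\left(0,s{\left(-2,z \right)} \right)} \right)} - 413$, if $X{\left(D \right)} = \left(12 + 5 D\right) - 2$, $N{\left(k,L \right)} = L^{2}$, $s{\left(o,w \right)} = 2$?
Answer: $-383$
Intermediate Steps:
$z = 1$ ($z = 4 - 3 = 1$)
$X{\left(D \right)} = 10 + 5 D$
$X{\left(N{\left(0,s{\left(-2,z \right)} \right)} \right)} - 413 = \left(10 + 5 \cdot 2^{2}\right) - 413 = \left(10 + 5 \cdot 4\right) - 413 = \left(10 + 20\right) - 413 = 30 - 413 = -383$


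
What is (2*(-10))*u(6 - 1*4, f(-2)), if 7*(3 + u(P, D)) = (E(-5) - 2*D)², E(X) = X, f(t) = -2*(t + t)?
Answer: -1200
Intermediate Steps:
f(t) = -4*t
u(P, D) = -3 + (-5 - 2*D)²/7
(2*(-10))*u(6 - 1*4, f(-2)) = (2*(-10))*(-3 + (5 + 2*(-4*(-2)))²/7) = -20*(-3 + (5 + 2*8)²/7) = -20*(-3 + (5 + 16)²/7) = -20*(-3 + (⅐)*21²) = -20*(-3 + (⅐)*441) = -20*(-3 + 63) = -20*60 = -1200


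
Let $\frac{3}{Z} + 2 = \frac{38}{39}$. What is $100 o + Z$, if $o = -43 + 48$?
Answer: $\frac{19883}{40} \approx 497.08$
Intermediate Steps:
$o = 5$
$Z = - \frac{117}{40}$ ($Z = \frac{3}{-2 + \frac{38}{39}} = \frac{3}{- \frac{40}{39}} = 3 \left(- \frac{39}{40}\right) = - \frac{117}{40} \approx -2.925$)
$100 o + Z = 100 \cdot 5 - \frac{117}{40} = 500 - \frac{117}{40} = \frac{19883}{40}$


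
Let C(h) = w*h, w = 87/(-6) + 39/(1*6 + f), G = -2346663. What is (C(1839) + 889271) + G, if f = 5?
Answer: -32505823/22 ≈ -1.4775e+6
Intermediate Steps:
w = -241/22 (w = 87/(-6) + 39/(1*6 + 5) = 87*(-⅙) + 39/(6 + 5) = -29/2 + 39/11 = -241/22 ≈ -10.955)
C(h) = -241*h/22
(C(1839) + 889271) + G = (-241/22*1839 + 889271) - 2346663 = (-443199/22 + 889271) - 2346663 = 19120763/22 - 2346663 = -32505823/22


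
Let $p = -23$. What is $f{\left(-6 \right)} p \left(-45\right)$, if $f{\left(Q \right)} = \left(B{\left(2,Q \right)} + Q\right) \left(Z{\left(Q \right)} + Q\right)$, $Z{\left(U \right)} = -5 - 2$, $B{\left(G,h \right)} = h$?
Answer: $161460$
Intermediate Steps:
$Z{\left(U \right)} = -7$
$f{\left(Q \right)} = 2 Q \left(-7 + Q\right)$ ($f{\left(Q \right)} = \left(Q + Q\right) \left(-7 + Q\right) = 2 Q \left(-7 + Q\right)$)
$f{\left(-6 \right)} p \left(-45\right) = 2 \left(-6\right) \left(-7 - 6\right) \left(-23\right) \left(-45\right) = 2 \left(-6\right) \left(-13\right) \left(-23\right) \left(-45\right) = 156 \left(-23\right) \left(-45\right) = \left(-3588\right) \left(-45\right) = 161460$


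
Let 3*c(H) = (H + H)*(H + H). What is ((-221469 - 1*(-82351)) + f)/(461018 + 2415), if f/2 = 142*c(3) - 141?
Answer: -135992/463433 ≈ -0.29344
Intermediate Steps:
c(H) = 4*H²/3 (c(H) = ((H + H)*(H + H))/3 = ((2*H)*(2*H))/3 = (4*H²)/3 = 4*H²/3)
f = 3126 (f = 2*(142*((4/3)*3²) - 141) = 2*(142*((4/3)*9) - 141) = 2*(142*12 - 141) = 2*(1704 - 141) = 2*1563 = 3126)
((-221469 - 1*(-82351)) + f)/(461018 + 2415) = ((-221469 - 1*(-82351)) + 3126)/(461018 + 2415) = ((-221469 + 82351) + 3126)/463433 = (-139118 + 3126)*(1/463433) = -135992*1/463433 = -135992/463433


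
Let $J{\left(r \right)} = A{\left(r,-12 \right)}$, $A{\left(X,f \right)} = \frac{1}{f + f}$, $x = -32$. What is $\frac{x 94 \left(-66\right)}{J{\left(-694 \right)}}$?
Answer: $-4764672$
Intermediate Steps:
$A{\left(X,f \right)} = \frac{1}{2 f}$
$J{\left(r \right)} = - \frac{1}{24}$ ($J{\left(r \right)} = \frac{1}{2 \left(-12\right)} = \frac{1}{2} \left(- \frac{1}{12}\right) = - \frac{1}{24}$)
$\frac{x 94 \left(-66\right)}{J{\left(-694 \right)}} = \frac{\left(-32\right) 94 \left(-66\right)}{- \frac{1}{24}} = \left(-3008\right) \left(-66\right) \left(-24\right) = 198528 \left(-24\right) = -4764672$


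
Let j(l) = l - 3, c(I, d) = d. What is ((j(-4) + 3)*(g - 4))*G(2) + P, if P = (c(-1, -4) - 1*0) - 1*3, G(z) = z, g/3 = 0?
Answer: 25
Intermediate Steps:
g = 0 (g = 3*0 = 0)
j(l) = -3 + l
P = -7 (P = (-4 - 1*0) - 1*3 = (-4 + 0) - 3 = -4 - 3 = -7)
((j(-4) + 3)*(g - 4))*G(2) + P = (((-3 - 4) + 3)*(0 - 4))*2 - 7 = ((-7 + 3)*(-4))*2 - 7 = -4*(-4)*2 - 7 = 16*2 - 7 = 32 - 7 = 25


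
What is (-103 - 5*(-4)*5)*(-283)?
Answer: 849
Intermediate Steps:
(-103 - 5*(-4)*5)*(-283) = (-103 + 20*5)*(-283) = (-103 + 100)*(-283) = -3*(-283) = 849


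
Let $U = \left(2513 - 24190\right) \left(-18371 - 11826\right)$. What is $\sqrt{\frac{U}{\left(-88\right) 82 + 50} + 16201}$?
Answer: $\frac{i \sqrt{3858776365498}}{7166} \approx 274.12 i$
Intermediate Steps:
$U = 654580369$ ($U = \left(-21677\right) \left(-30197\right) = 654580369$)
$\sqrt{\frac{U}{\left(-88\right) 82 + 50} + 16201} = \sqrt{\frac{654580369}{\left(-88\right) 82 + 50} + 16201} = \sqrt{\frac{654580369}{-7216 + 50} + 16201} = \sqrt{\frac{654580369}{-7166} + 16201} = \sqrt{654580369 \left(- \frac{1}{7166}\right) + 16201} = \sqrt{- \frac{654580369}{7166} + 16201} = \sqrt{- \frac{538484003}{7166}} = \frac{i \sqrt{3858776365498}}{7166}$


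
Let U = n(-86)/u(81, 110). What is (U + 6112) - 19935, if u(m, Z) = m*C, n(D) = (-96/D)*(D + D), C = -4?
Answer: -373205/27 ≈ -13822.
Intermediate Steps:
n(D) = -192 (n(D) = (-96/D)*(2*D) = -192)
u(m, Z) = -4*m (u(m, Z) = m*(-4) = -4*m)
U = 16/27 (U = -192/((-4*81)) = -192/(-324) = -192*(-1/324) = 16/27 ≈ 0.59259)
(U + 6112) - 19935 = (16/27 + 6112) - 19935 = 165040/27 - 19935 = -373205/27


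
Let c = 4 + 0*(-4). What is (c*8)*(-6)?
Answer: -192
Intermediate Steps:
c = 4 (c = 4 + 0 = 4)
(c*8)*(-6) = (4*8)*(-6) = 32*(-6) = -192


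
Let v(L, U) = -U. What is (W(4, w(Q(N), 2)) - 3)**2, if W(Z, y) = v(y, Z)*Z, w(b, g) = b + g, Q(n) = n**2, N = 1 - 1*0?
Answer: 361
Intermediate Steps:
N = 1 (N = 1 + 0 = 1)
W(Z, y) = -Z**2 (W(Z, y) = (-Z)*Z = -Z**2)
(W(4, w(Q(N), 2)) - 3)**2 = (-1*4**2 - 3)**2 = (-1*16 - 3)**2 = (-16 - 3)**2 = (-19)**2 = 361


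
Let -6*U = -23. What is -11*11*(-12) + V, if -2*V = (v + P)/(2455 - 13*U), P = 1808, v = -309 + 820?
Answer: 20946855/14431 ≈ 1451.5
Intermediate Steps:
U = 23/6 (U = -⅙*(-23) = 23/6 ≈ 3.8333)
v = 511
V = -6957/14431 (V = -(511 + 1808)/(2*(2455 - 13*23/6)) = -2319/(2*(2455 - 299/6)) = -2319/(2*14431/6) = -2319*6/(2*14431) = -½*13914/14431 = -6957/14431 ≈ -0.48209)
-11*11*(-12) + V = -11*11*(-12) - 6957/14431 = -121*(-12) - 6957/14431 = 1452 - 6957/14431 = 20946855/14431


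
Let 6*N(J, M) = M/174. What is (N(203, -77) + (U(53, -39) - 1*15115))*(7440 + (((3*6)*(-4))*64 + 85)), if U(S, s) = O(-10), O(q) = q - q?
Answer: -46030659629/1044 ≈ -4.4091e+7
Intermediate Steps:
N(J, M) = M/1044 (N(J, M) = (M/174)/6 = M/1044)
O(q) = 0
U(S, s) = 0
(N(203, -77) + (U(53, -39) - 1*15115))*(7440 + (((3*6)*(-4))*64 + 85)) = ((1/1044)*(-77) + (0 - 1*15115))*(7440 + (((3*6)*(-4))*64 + 85)) = (-77/1044 + (0 - 15115))*(7440 + ((18*(-4))*64 + 85)) = (-77/1044 - 15115)*(7440 + (-72*64 + 85)) = -15780137*(7440 + (-4608 + 85))/1044 = -15780137*(7440 - 4523)/1044 = -15780137/1044*2917 = -46030659629/1044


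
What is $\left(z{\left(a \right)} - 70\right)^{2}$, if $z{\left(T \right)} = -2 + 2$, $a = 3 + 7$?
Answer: $4900$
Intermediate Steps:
$a = 10$
$z{\left(T \right)} = 0$
$\left(z{\left(a \right)} - 70\right)^{2} = \left(0 - 70\right)^{2} = \left(-70\right)^{2} = 4900$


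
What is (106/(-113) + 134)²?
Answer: 226081296/12769 ≈ 17705.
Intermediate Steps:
(106/(-113) + 134)² = (106*(-1/113) + 134)² = (-106/113 + 134)² = (15036/113)² = 226081296/12769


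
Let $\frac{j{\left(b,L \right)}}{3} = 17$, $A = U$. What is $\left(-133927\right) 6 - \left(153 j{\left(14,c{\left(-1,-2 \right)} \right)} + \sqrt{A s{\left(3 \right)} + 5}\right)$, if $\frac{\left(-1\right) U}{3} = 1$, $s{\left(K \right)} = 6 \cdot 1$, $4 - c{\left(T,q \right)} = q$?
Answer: $-811365 - i \sqrt{13} \approx -8.1137 \cdot 10^{5} - 3.6056 i$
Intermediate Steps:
$c{\left(T,q \right)} = 4 - q$
$s{\left(K \right)} = 6$
$U = -3$ ($U = \left(-3\right) 1 = -3$)
$A = -3$
$j{\left(b,L \right)} = 51$ ($j{\left(b,L \right)} = 3 \cdot 17 = 51$)
$\left(-133927\right) 6 - \left(153 j{\left(14,c{\left(-1,-2 \right)} \right)} + \sqrt{A s{\left(3 \right)} + 5}\right) = \left(-133927\right) 6 - \left(153 \cdot 51 + \sqrt{\left(-3\right) 6 + 5}\right) = -803562 - \left(7803 + \sqrt{-18 + 5}\right) = -803562 - \left(7803 + \sqrt{-13}\right) = -803562 - \left(7803 + i \sqrt{13}\right) = -811365 - i \sqrt{13}$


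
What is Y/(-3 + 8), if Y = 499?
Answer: 499/5 ≈ 99.800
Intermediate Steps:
Y/(-3 + 8) = 499/(-3 + 8) = 499/5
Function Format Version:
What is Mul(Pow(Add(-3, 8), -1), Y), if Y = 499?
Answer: Rational(499, 5) ≈ 99.800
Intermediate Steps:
Mul(Pow(Add(-3, 8), -1), Y) = Mul(Pow(Add(-3, 8), -1), 499) = Mul(Pow(5, -1), 499) = Mul(Rational(1, 5), 499) = Rational(499, 5)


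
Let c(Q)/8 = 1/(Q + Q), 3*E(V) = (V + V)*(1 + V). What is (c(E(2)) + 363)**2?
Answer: 132496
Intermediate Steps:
E(V) = 2*V*(1 + V)/3 (E(V) = ((V + V)*(1 + V))/3 = ((2*V)*(1 + V))/3 = (2*V*(1 + V))/3 = 2*V*(1 + V)/3)
c(Q) = 4/Q (c(Q) = 8/(Q + Q) = 8/((2*Q)) = 8*(1/(2*Q)) = 4/Q)
(c(E(2)) + 363)**2 = (4/(((2/3)*2*(1 + 2))) + 363)**2 = (4/(((2/3)*2*3)) + 363)**2 = (4/4 + 363)**2 = (4*(1/4) + 363)**2 = (1 + 363)**2 = 364**2 = 132496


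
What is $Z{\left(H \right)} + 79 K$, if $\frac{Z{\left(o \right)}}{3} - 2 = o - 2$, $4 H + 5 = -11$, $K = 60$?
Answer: $4728$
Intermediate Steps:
$H = -4$ ($H = - \frac{5}{4} + \frac{1}{4} \left(-11\right) = - \frac{5}{4} - \frac{11}{4} = -4$)
$Z{\left(o \right)} = 3 o$ ($Z{\left(o \right)} = 6 + 3 \left(o - 2\right) = 6 + 3 \left(-2 + o\right) = 6 + \left(-6 + 3 o\right) = 3 o$)
$Z{\left(H \right)} + 79 K = 3 \left(-4\right) + 79 \cdot 60 = -12 + 4740 = 4728$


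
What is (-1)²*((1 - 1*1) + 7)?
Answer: 7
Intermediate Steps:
(-1)²*((1 - 1*1) + 7) = 1*((1 - 1) + 7) = 1*(0 + 7) = 1*7 = 7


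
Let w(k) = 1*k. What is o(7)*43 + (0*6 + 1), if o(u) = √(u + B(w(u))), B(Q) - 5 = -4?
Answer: 1 + 86*√2 ≈ 122.62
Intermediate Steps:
w(k) = k
B(Q) = 1 (B(Q) = 5 - 4 = 1)
o(u) = √(1 + u) (o(u) = √(u + 1) = √(1 + u))
o(7)*43 + (0*6 + 1) = √(1 + 7)*43 + (0*6 + 1) = √8*43 + (0 + 1) = (2*√2)*43 + 1 = 86*√2 + 1 = 1 + 86*√2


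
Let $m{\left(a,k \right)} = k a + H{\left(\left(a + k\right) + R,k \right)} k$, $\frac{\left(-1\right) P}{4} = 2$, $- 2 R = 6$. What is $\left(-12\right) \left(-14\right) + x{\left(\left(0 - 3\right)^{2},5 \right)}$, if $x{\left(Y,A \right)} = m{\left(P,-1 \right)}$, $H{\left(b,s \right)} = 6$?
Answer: $170$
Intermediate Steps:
$R = -3$ ($R = \left(- \frac{1}{2}\right) 6 = -3$)
$P = -8$ ($P = \left(-4\right) 2 = -8$)
$m{\left(a,k \right)} = 6 k + a k$ ($m{\left(a,k \right)} = k a + 6 k = a k + 6 k = 6 k + a k$)
$x{\left(Y,A \right)} = 2$ ($x{\left(Y,A \right)} = - (6 - 8) = \left(-1\right) \left(-2\right) = 2$)
$\left(-12\right) \left(-14\right) + x{\left(\left(0 - 3\right)^{2},5 \right)} = \left(-12\right) \left(-14\right) + 2 = 168 + 2 = 170$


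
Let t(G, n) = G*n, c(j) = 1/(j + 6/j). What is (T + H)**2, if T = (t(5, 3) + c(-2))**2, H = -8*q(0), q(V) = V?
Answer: 29986576/625 ≈ 47979.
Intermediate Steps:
H = 0 (H = -8*0 = 0)
T = 5476/25 (T = (5*3 - 2/(6 + (-2)**2))**2 = (15 - 2/(6 + 4))**2 = (15 - 2/10)**2 = (15 - 2*1/10)**2 = (15 - 1/5)**2 = (74/5)**2 = 5476/25 ≈ 219.04)
(T + H)**2 = (5476/25 + 0)**2 = (5476/25)**2 = 29986576/625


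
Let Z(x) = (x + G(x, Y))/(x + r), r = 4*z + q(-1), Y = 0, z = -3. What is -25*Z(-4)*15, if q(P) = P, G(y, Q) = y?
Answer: -3000/17 ≈ -176.47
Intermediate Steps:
r = -13 (r = 4*(-3) - 1 = -12 - 1 = -13)
Z(x) = 2*x/(-13 + x) (Z(x) = (x + x)/(x - 13) = (2*x)/(-13 + x) = 2*x/(-13 + x))
-25*Z(-4)*15 = -25*2*(-4)/(-13 - 4)*15 = -25*2*(-4)/(-17)*15 = -25*2*(-4)*(-1/17)*15 = -200*15/17 = -25*120/17 = -3000/17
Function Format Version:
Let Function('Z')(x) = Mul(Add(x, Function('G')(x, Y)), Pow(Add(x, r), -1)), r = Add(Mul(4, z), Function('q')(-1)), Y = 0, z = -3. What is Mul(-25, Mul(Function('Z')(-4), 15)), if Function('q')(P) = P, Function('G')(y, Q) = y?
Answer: Rational(-3000, 17) ≈ -176.47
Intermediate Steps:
r = -13 (r = Add(Mul(4, -3), -1) = Add(-12, -1) = -13)
Function('Z')(x) = Mul(2, x, Pow(Add(-13, x), -1)) (Function('Z')(x) = Mul(Add(x, x), Pow(Add(x, -13), -1)) = Mul(Mul(2, x), Pow(Add(-13, x), -1)) = Mul(2, x, Pow(Add(-13, x), -1)))
Mul(-25, Mul(Function('Z')(-4), 15)) = Mul(-25, Mul(Mul(2, -4, Pow(Add(-13, -4), -1)), 15)) = Mul(-25, Mul(Mul(2, -4, Pow(-17, -1)), 15)) = Mul(-25, Mul(Mul(2, -4, Rational(-1, 17)), 15)) = Mul(-25, Mul(Rational(8, 17), 15)) = Mul(-25, Rational(120, 17)) = Rational(-3000, 17)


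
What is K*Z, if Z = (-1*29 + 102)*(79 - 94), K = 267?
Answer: -292365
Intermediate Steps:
Z = -1095 (Z = (-29 + 102)*(-15) = 73*(-15) = -1095)
K*Z = 267*(-1095) = -292365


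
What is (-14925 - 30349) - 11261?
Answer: -56535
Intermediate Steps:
(-14925 - 30349) - 11261 = -45274 - 11261 = -56535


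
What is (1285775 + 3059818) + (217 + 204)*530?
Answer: 4568723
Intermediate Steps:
(1285775 + 3059818) + (217 + 204)*530 = 4345593 + 421*530 = 4345593 + 223130 = 4568723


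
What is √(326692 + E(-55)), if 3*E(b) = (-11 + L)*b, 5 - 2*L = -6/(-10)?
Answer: 4*√183855/3 ≈ 571.71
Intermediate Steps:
L = 11/5 (L = 5/2 - (-3)/(-10) = 5/2 - (-3)*(-1)/10 = 5/2 - ½*⅗ = 5/2 - 3/10 = 11/5 ≈ 2.2000)
E(b) = -44*b/15 (E(b) = ((-11 + 11/5)*b)/3 = (-44*b/5)/3 = -44*b/15)
√(326692 + E(-55)) = √(326692 - 44/15*(-55)) = √(326692 + 484/3) = √(980560/3) = 4*√183855/3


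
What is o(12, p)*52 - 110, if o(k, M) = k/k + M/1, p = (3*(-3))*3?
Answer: -1462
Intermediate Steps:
p = -27 (p = -9*3 = -27)
o(k, M) = 1 + M (o(k, M) = 1 + M*1 = 1 + M)
o(12, p)*52 - 110 = (1 - 27)*52 - 110 = -26*52 - 110 = -1352 - 110 = -1462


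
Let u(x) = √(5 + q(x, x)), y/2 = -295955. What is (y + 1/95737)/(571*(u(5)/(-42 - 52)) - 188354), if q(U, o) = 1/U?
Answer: 78593168952812928780/25009440058685840153 - 506930244657651*√130/25009440058685840153 ≈ 3.1423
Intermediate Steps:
y = -591910 (y = 2*(-295955) = -591910)
u(x) = √(5 + 1/x)
(y + 1/95737)/(571*(u(5)/(-42 - 52)) - 188354) = (-591910 + 1/95737)/(571*(√(5 + 1/5)/(-42 - 52)) - 188354) = (-591910 + 1/95737)/(571*(√(5 + ⅕)/(-94)) - 188354) = -56667687669/(95737*(571*(-√130/470) - 188354)) = -56667687669/(95737*(-571*√130/470 - 188354)) = -56667687669/(95737*(-188354 - 571*√130/470))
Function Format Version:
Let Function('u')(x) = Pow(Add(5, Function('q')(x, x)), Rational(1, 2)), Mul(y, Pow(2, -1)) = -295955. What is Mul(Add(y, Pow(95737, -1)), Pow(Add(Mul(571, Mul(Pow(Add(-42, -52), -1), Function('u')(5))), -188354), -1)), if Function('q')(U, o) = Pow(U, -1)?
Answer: Add(Rational(78593168952812928780, 25009440058685840153), Mul(Rational(-506930244657651, 25009440058685840153), Pow(130, Rational(1, 2)))) ≈ 3.1423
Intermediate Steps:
y = -591910 (y = Mul(2, -295955) = -591910)
Function('u')(x) = Pow(Add(5, Pow(x, -1)), Rational(1, 2))
Mul(Add(y, Pow(95737, -1)), Pow(Add(Mul(571, Mul(Pow(Add(-42, -52), -1), Function('u')(5))), -188354), -1)) = Mul(Add(-591910, Pow(95737, -1)), Pow(Add(Mul(571, Mul(Pow(Add(-42, -52), -1), Pow(Add(5, Pow(5, -1)), Rational(1, 2)))), -188354), -1)) = Mul(Add(-591910, Rational(1, 95737)), Pow(Add(Mul(571, Mul(Pow(-94, -1), Pow(Add(5, Rational(1, 5)), Rational(1, 2)))), -188354), -1)) = Mul(Rational(-56667687669, 95737), Pow(Add(Mul(571, Mul(Rational(-1, 94), Pow(Rational(26, 5), Rational(1, 2)))), -188354), -1)) = Mul(Rational(-56667687669, 95737), Pow(Add(Mul(571, Mul(Rational(-1, 94), Mul(Rational(1, 5), Pow(130, Rational(1, 2))))), -188354), -1)) = Mul(Rational(-56667687669, 95737), Pow(Add(Mul(571, Mul(Rational(-1, 470), Pow(130, Rational(1, 2)))), -188354), -1)) = Mul(Rational(-56667687669, 95737), Pow(Add(Mul(Rational(-571, 470), Pow(130, Rational(1, 2))), -188354), -1)) = Mul(Rational(-56667687669, 95737), Pow(Add(-188354, Mul(Rational(-571, 470), Pow(130, Rational(1, 2)))), -1))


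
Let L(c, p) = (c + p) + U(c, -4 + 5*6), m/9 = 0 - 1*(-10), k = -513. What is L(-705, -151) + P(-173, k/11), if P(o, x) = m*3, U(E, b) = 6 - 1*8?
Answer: -588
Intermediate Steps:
U(E, b) = -2 (U(E, b) = 6 - 8 = -2)
m = 90 (m = 9*(0 - 1*(-10)) = 9*(0 + 10) = 9*10 = 90)
L(c, p) = -2 + c + p (L(c, p) = (c + p) - 2 = -2 + c + p)
P(o, x) = 270 (P(o, x) = 90*3 = 270)
L(-705, -151) + P(-173, k/11) = (-2 - 705 - 151) + 270 = -858 + 270 = -588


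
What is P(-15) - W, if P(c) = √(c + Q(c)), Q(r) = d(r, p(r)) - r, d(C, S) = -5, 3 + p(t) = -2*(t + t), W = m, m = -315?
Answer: 315 + I*√5 ≈ 315.0 + 2.2361*I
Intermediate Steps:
W = -315
p(t) = -3 - 4*t (p(t) = -3 - 2*(t + t) = -3 - 4*t)
Q(r) = -5 - r
P(c) = I*√5 (P(c) = √(c + (-5 - c)) = √(-5) = I*√5)
P(-15) - W = I*√5 - 1*(-315) = I*√5 + 315 = 315 + I*√5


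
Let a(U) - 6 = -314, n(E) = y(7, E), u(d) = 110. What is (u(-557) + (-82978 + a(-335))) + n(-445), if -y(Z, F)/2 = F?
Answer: -82286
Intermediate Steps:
y(Z, F) = -2*F
n(E) = -2*E
a(U) = -308 (a(U) = 6 - 314 = -308)
(u(-557) + (-82978 + a(-335))) + n(-445) = (110 + (-82978 - 308)) - 2*(-445) = (110 - 83286) + 890 = -83176 + 890 = -82286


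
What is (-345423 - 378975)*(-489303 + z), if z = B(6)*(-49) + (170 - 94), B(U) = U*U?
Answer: 355672898418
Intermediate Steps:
B(U) = U²
z = -1688 (z = 6²*(-49) + (170 - 94) = 36*(-49) + 76 = -1764 + 76 = -1688)
(-345423 - 378975)*(-489303 + z) = (-345423 - 378975)*(-489303 - 1688) = -724398*(-490991) = 355672898418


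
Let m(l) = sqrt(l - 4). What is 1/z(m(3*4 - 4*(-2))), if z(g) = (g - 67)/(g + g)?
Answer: -8/63 ≈ -0.12698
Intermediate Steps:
m(l) = sqrt(-4 + l)
z(g) = (-67 + g)/(2*g) (z(g) = (-67 + g)/((2*g)) = (-67 + g)*(1/(2*g)) = (-67 + g)/(2*g))
1/z(m(3*4 - 4*(-2))) = 1/((-67 + sqrt(-4 + (3*4 - 4*(-2))))/(2*(sqrt(-4 + (3*4 - 4*(-2)))))) = 1/((-67 + sqrt(-4 + (12 + 8)))/(2*(sqrt(-4 + (12 + 8))))) = 1/((-67 + sqrt(-4 + 20))/(2*(sqrt(-4 + 20)))) = 1/((-67 + sqrt(16))/(2*(sqrt(16)))) = 1/((1/2)*(-67 + 4)/4) = 1/((1/2)*(1/4)*(-63)) = 1/(-63/8) = -8/63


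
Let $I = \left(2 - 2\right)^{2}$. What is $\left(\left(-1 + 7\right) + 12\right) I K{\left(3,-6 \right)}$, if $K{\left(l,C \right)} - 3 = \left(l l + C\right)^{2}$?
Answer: $0$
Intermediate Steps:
$K{\left(l,C \right)} = 3 + \left(C + l^{2}\right)^{2}$ ($K{\left(l,C \right)} = 3 + \left(l l + C\right)^{2} = 3 + \left(l^{2} + C\right)^{2} = 3 + \left(C + l^{2}\right)^{2}$)
$I = 0$ ($I = 0^{2} = 0$)
$\left(\left(-1 + 7\right) + 12\right) I K{\left(3,-6 \right)} = \left(\left(-1 + 7\right) + 12\right) 0 \left(3 + \left(-6 + 3^{2}\right)^{2}\right) = \left(6 + 12\right) 0 \left(3 + \left(-6 + 9\right)^{2}\right) = 18 \cdot 0 \left(3 + 3^{2}\right) = 0 \left(3 + 9\right) = 0 \cdot 12 = 0$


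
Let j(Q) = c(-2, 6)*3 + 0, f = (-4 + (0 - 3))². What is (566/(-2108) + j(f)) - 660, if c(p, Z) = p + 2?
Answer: -695923/1054 ≈ -660.27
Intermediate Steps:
f = 49 (f = (-4 - 3)² = (-7)² = 49)
c(p, Z) = 2 + p
j(Q) = 0 (j(Q) = (2 - 2)*3 + 0 = 0*3 + 0 = 0 + 0 = 0)
(566/(-2108) + j(f)) - 660 = (566/(-2108) + 0) - 660 = (566*(-1/2108) + 0) - 660 = (-283/1054 + 0) - 660 = -283/1054 - 660 = -695923/1054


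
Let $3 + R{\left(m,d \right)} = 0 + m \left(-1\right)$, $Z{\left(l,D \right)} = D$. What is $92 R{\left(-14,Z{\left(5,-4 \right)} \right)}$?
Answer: $1012$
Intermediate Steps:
$R{\left(m,d \right)} = -3 - m$ ($R{\left(m,d \right)} = -3 + \left(0 + m \left(-1\right)\right) = -3 + \left(0 - m\right) = -3 - m$)
$92 R{\left(-14,Z{\left(5,-4 \right)} \right)} = 92 \left(-3 - -14\right) = 92 \left(-3 + 14\right) = 92 \cdot 11 = 1012$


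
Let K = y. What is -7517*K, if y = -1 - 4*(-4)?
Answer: -112755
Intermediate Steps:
y = 15 (y = -1 + 16 = 15)
K = 15
-7517*K = -7517*15 = -112755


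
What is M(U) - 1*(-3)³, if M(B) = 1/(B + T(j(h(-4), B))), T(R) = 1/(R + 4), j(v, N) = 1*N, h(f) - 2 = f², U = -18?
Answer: 6817/253 ≈ 26.945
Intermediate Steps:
h(f) = 2 + f²
j(v, N) = N
T(R) = 1/(4 + R)
M(B) = 1/(B + 1/(4 + B))
M(U) - 1*(-3)³ = (4 - 18)/(1 - 18*(4 - 18)) - 1*(-3)³ = -14/(1 - 18*(-14)) - 1*(-27) = -14/(1 + 252) + 27 = -14/253 + 27 = 6817/253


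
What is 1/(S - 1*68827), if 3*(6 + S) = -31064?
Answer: -3/237563 ≈ -1.2628e-5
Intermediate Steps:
S = -31082/3 (S = -6 + (⅓)*(-31064) = -6 - 31064/3 = -31082/3 ≈ -10361.)
1/(S - 1*68827) = 1/(-31082/3 - 1*68827) = 1/(-31082/3 - 68827) = 1/(-237563/3) = -3/237563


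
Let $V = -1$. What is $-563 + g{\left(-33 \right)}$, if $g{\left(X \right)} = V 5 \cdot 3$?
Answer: $-578$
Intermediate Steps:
$g{\left(X \right)} = -15$ ($g{\left(X \right)} = \left(-1\right) 5 \cdot 3 = \left(-5\right) 3 = -15$)
$-563 + g{\left(-33 \right)} = -563 - 15 = -578$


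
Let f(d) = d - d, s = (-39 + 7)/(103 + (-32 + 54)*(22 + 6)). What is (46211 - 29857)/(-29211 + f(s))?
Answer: -1258/2247 ≈ -0.55986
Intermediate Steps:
s = -32/719 (s = -32/(103 + 22*28) = -32/(103 + 616) = -32/719 ≈ -0.044506)
f(d) = 0
(46211 - 29857)/(-29211 + f(s)) = (46211 - 29857)/(-29211 + 0) = 16354/(-29211) = 16354*(-1/29211) = -1258/2247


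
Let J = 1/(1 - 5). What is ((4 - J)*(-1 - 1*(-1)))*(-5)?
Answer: 0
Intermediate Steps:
J = -¼ (J = 1/(-4) = -¼ ≈ -0.25000)
((4 - J)*(-1 - 1*(-1)))*(-5) = ((4 - 1*(-¼))*(-1 - 1*(-1)))*(-5) = ((4 + ¼)*(-1 + 1))*(-5) = ((17/4)*0)*(-5) = 0*(-5) = 0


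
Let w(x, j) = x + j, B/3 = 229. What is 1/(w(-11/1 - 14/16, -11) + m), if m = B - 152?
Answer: 8/4097 ≈ 0.0019526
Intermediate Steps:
B = 687 (B = 3*229 = 687)
w(x, j) = j + x
m = 535 (m = 687 - 152 = 535)
1/(w(-11/1 - 14/16, -11) + m) = 1/((-11 + (-11/1 - 14/16)) + 535) = 1/((-11 + (-11*1 - 14*1/16)) + 535) = 1/((-11 + (-11 - 7/8)) + 535) = 1/((-11 - 95/8) + 535) = 1/(-183/8 + 535) = 1/(4097/8) = 8/4097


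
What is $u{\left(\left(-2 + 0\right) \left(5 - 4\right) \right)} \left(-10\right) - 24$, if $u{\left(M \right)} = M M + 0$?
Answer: $-64$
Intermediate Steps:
$u{\left(M \right)} = M^{2}$ ($u{\left(M \right)} = M^{2} + 0 = M^{2}$)
$u{\left(\left(-2 + 0\right) \left(5 - 4\right) \right)} \left(-10\right) - 24 = \left(\left(-2 + 0\right) \left(5 - 4\right)\right)^{2} \left(-10\right) - 24 = \left(\left(-2\right) 1\right)^{2} \left(-10\right) - 24 = \left(-2\right)^{2} \left(-10\right) - 24 = 4 \left(-10\right) - 24 = -40 - 24 = -64$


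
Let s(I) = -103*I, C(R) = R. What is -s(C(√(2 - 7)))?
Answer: 103*I*√5 ≈ 230.31*I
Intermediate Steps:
-s(C(√(2 - 7))) = -(-103)*√(2 - 7) = -(-103)*√(-5) = -(-103)*I*√5 = 103*I*√5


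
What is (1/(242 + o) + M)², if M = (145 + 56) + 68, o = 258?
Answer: 18090519001/250000 ≈ 72362.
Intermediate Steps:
M = 269 (M = 201 + 68 = 269)
(1/(242 + o) + M)² = (1/(242 + 258) + 269)² = (1/500 + 269)² = (134501/500)² = 18090519001/250000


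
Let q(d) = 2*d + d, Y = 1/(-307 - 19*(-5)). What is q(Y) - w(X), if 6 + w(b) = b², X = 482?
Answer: -49251419/212 ≈ -2.3232e+5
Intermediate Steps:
Y = -1/212 (Y = 1/(-307 + 95) = 1/(-212) = -1/212 ≈ -0.0047170)
w(b) = -6 + b²
q(d) = 3*d
q(Y) - w(X) = 3*(-1/212) - (-6 + 482²) = -3/212 - (-6 + 232324) = -3/212 - 1*232318 = -3/212 - 232318 = -49251419/212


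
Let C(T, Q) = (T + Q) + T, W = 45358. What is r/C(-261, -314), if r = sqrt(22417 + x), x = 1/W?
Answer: -sqrt(46119573837746)/37919288 ≈ -0.17909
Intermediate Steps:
x = 1/45358 ≈ 2.2047e-5
C(T, Q) = Q + 2*T (C(T, Q) = (Q + T) + T = Q + 2*T)
r = sqrt(46119573837746)/45358 (r = sqrt(22417 + 1/45358) = sqrt(1016790287/45358) = sqrt(46119573837746)/45358 ≈ 149.72)
r/C(-261, -314) = (sqrt(46119573837746)/45358)/(-314 + 2*(-261)) = (sqrt(46119573837746)/45358)/(-314 - 522) = (sqrt(46119573837746)/45358)/(-836) = (sqrt(46119573837746)/45358)*(-1/836) = -sqrt(46119573837746)/37919288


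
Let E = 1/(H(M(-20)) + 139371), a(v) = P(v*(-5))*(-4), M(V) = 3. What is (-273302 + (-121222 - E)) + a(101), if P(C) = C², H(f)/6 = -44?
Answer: -196784100769/139107 ≈ -1.4146e+6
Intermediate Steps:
H(f) = -264 (H(f) = 6*(-44) = -264)
a(v) = -100*v² (a(v) = (v*(-5))²*(-4) = (-5*v)²*(-4) = (25*v²)*(-4) = -100*v²)
E = 1/139107 (E = 1/(-264 + 139371) = 1/139107 ≈ 7.1887e-6)
(-273302 + (-121222 - E)) + a(101) = (-273302 + (-121222 - 1*1/139107)) - 100*101² = (-273302 + (-121222 - 1/139107)) - 100*10201 = (-273302 - 16862828755/139107) - 1020100 = -54881050069/139107 - 1020100 = -196784100769/139107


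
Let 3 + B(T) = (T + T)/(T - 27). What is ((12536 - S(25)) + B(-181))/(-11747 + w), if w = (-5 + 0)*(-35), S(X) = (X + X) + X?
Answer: -1295813/1203488 ≈ -1.0767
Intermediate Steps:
S(X) = 3*X (S(X) = 2*X + X = 3*X)
w = 175 (w = -5*(-35) = 175)
B(T) = -3 + 2*T/(-27 + T) (B(T) = -3 + (T + T)/(T - 27) = -3 + (2*T)/(-27 + T) = -3 + 2*T/(-27 + T))
((12536 - S(25)) + B(-181))/(-11747 + w) = ((12536 - 3*25) + (81 - 1*(-181))/(-27 - 181))/(-11747 + 175) = ((12536 - 1*75) + (81 + 181)/(-208))/(-11572) = ((12536 - 75) - 1/208*262)*(-1/11572) = (12461 - 131/104)*(-1/11572) = (1295813/104)*(-1/11572) = -1295813/1203488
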